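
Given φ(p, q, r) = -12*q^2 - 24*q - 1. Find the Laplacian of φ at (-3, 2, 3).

∂²φ/∂p² = 0
∂²φ/∂q² = -24
∂²φ/∂r² = 0
∇²φ = -24
At (-3, 2, 3): -24.

-24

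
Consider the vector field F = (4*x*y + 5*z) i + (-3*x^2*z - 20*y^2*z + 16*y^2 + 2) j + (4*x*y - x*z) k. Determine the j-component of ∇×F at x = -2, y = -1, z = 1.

10

(∇×F)_2 = ∂F₁/∂z − ∂F₃/∂x
= 5 − (4*y - z)
= -4*y + z + 5
At (-2, -1, 1): 10.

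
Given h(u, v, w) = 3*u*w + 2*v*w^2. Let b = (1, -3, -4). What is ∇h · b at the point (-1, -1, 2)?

26

∂h/∂u = 3*w
∂h/∂v = 2*w^2
∂h/∂w = 3*u + 4*v*w
∇h at (-1, -1, 2) = (6, 8, -11)
∇h · b = (6)(1) + (8)(-3) + (-11)(-4) = 26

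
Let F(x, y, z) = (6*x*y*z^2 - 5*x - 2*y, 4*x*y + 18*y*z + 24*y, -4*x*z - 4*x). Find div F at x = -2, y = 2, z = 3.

181

∂F₁/∂x = 6*y*z^2 - 5
∂F₂/∂y = 4*x + 18*z + 24
∂F₃/∂z = -4*x
∇·F = 6*y*z^2 + 18*z + 19
At (-2, 2, 3): 181.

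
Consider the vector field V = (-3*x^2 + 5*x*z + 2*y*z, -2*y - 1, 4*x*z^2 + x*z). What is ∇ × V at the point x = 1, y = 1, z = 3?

(∇×V)₁ = ∂V₃/∂y − ∂V₂/∂z = 0
(∇×V)₂ = ∂V₁/∂z − ∂V₃/∂x = 5*x + 2*y - 4*z^2 - z
(∇×V)₃ = ∂V₂/∂x − ∂V₁/∂y = -2*z
∇×V = (0, 5*x + 2*y - 4*z^2 - z, -2*z)
At (1, 1, 3): (0, -32, -6).

(0, -32, -6)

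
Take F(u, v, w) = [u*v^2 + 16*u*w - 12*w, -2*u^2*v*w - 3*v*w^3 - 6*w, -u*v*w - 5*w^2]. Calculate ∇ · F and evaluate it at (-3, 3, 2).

∂F₁/∂u = v^2 + 16*w
∂F₂/∂v = -2*u^2*w - 3*w^3
∂F₃/∂w = -u*v - 10*w
∇·F = -2*u^2*w - u*v + v^2 - 3*w^3 + 6*w
At (-3, 3, 2): -30.

-30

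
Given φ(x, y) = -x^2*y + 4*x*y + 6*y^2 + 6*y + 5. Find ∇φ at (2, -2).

∂φ/∂x = -2*x*y + 4*y
∂φ/∂y = -x^2 + 4*x + 12*y + 6
∇φ = (-2*x*y + 4*y, -x^2 + 4*x + 12*y + 6)
At (2, -2): (0, -14).

(0, -14)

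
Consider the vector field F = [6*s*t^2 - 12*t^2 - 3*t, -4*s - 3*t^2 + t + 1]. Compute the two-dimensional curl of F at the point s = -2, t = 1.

47

∂F₂/∂s = -4
∂F₁/∂t = 12*s*t - 24*t - 3
Scalar curl = -12*s*t + 24*t - 1
At (-2, 1): 47.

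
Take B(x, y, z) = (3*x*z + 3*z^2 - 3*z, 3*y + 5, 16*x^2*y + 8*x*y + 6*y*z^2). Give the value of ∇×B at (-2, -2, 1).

(54, -115, 0)

(∇×B)₁ = ∂B₃/∂y − ∂B₂/∂z = 16*x^2 + 8*x + 6*z^2
(∇×B)₂ = ∂B₁/∂z − ∂B₃/∂x = -32*x*y + 3*x - 8*y + 6*z - 3
(∇×B)₃ = ∂B₂/∂x − ∂B₁/∂y = 0
∇×B = (16*x^2 + 8*x + 6*z^2, -32*x*y + 3*x - 8*y + 6*z - 3, 0)
At (-2, -2, 1): (54, -115, 0).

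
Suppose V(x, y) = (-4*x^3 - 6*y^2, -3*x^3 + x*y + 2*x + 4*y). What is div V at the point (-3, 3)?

-107

∂V₁/∂x = -12*x^2
∂V₂/∂y = x + 4
∇·V = -12*x^2 + x + 4
At (-3, 3): -107.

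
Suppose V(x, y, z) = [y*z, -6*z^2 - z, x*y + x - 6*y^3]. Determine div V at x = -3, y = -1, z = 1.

∂V₁/∂x = 0
∂V₂/∂y = 0
∂V₃/∂z = 0
∇·V = 0
At (-3, -1, 1): 0.

0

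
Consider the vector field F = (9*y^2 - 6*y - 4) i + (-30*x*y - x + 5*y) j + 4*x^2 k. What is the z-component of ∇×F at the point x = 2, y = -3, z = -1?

(∇×F)_3 = ∂F₂/∂x − ∂F₁/∂y
= -30*y - 1 − (18*y - 6)
= -48*y + 5
At (2, -3, -1): 149.

149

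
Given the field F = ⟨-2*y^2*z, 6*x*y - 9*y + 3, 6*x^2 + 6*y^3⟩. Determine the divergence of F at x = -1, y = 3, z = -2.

∂F₁/∂x = 0
∂F₂/∂y = 6*x - 9
∂F₃/∂z = 0
∇·F = 6*x - 9
At (-1, 3, -2): -15.

-15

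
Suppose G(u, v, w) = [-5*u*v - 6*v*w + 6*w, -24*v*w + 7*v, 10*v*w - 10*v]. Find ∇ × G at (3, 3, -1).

(∇×G)₁ = ∂G₃/∂v − ∂G₂/∂w = 24*v + 10*w - 10
(∇×G)₂ = ∂G₁/∂w − ∂G₃/∂u = -6*v + 6
(∇×G)₃ = ∂G₂/∂u − ∂G₁/∂v = 5*u + 6*w
∇×G = (24*v + 10*w - 10, -6*v + 6, 5*u + 6*w)
At (3, 3, -1): (52, -12, 9).

(52, -12, 9)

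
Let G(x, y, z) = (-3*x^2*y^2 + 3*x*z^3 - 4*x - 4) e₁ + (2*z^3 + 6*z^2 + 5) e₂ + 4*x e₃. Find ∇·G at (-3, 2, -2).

44

∂G₁/∂x = -6*x*y^2 + 3*z^3 - 4
∂G₂/∂y = 0
∂G₃/∂z = 0
∇·G = -6*x*y^2 + 3*z^3 - 4
At (-3, 2, -2): 44.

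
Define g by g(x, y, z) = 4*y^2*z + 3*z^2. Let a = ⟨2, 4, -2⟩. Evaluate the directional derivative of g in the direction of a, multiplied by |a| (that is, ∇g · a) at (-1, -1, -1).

∂g/∂x = 0
∂g/∂y = 8*y*z
∂g/∂z = 4*y^2 + 6*z
∇g at (-1, -1, -1) = (0, 8, -2)
∇g · a = (0)(2) + (8)(4) + (-2)(-2) = 36

36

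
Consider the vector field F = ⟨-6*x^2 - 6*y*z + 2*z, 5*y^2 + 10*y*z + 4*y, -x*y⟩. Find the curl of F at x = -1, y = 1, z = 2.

(-9, -3, 12)

(∇×F)₁ = ∂F₃/∂y − ∂F₂/∂z = -x - 10*y
(∇×F)₂ = ∂F₁/∂z − ∂F₃/∂x = -5*y + 2
(∇×F)₃ = ∂F₂/∂x − ∂F₁/∂y = 6*z
∇×F = (-x - 10*y, -5*y + 2, 6*z)
At (-1, 1, 2): (-9, -3, 12).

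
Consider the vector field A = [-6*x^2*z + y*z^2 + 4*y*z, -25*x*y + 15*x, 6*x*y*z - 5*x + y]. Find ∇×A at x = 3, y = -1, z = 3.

(∇×A)₁ = ∂A₃/∂y − ∂A₂/∂z = 6*x*z + 1
(∇×A)₂ = ∂A₁/∂z − ∂A₃/∂x = -6*x^2 - 4*y*z + 4*y + 5
(∇×A)₃ = ∂A₂/∂x − ∂A₁/∂y = -25*y - z^2 - 4*z + 15
∇×A = (6*x*z + 1, -6*x^2 - 4*y*z + 4*y + 5, -25*y - z^2 - 4*z + 15)
At (3, -1, 3): (55, -41, 19).

(55, -41, 19)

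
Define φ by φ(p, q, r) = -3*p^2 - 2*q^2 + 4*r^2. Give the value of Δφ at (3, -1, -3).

∂²φ/∂p² = -6
∂²φ/∂q² = -4
∂²φ/∂r² = 8
∇²φ = -2
At (3, -1, -3): -2.

-2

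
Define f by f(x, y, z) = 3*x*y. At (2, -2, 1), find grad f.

∂f/∂x = 3*y
∂f/∂y = 3*x
∂f/∂z = 0
∇f = (3*y, 3*x, 0)
At (2, -2, 1): (-6, 6, 0).

(-6, 6, 0)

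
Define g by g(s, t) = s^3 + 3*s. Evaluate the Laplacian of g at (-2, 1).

∂²g/∂s² = 6*s
∂²g/∂t² = 0
∇²g = 6*s
At (-2, 1): -12.

-12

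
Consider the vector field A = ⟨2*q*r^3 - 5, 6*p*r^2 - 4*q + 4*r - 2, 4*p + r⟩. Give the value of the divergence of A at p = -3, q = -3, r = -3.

-3

∂A₁/∂p = 0
∂A₂/∂q = -4
∂A₃/∂r = 1
∇·A = -3
At (-3, -3, -3): -3.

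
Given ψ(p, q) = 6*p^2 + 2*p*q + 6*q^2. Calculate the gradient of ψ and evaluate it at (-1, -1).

∂ψ/∂p = 12*p + 2*q
∂ψ/∂q = 2*p + 12*q
∇ψ = (12*p + 2*q, 2*p + 12*q)
At (-1, -1): (-14, -14).

(-14, -14)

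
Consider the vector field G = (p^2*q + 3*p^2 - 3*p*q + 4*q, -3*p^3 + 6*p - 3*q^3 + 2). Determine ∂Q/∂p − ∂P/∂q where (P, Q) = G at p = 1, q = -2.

-5

∂G₂/∂p = -9*p^2 + 6
∂G₁/∂q = p^2 - 3*p + 4
Scalar curl = -10*p^2 + 3*p + 2
At (1, -2): -5.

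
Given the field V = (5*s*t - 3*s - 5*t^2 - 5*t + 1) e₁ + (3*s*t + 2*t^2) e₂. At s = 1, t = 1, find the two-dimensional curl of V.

13

∂V₂/∂s = 3*t
∂V₁/∂t = 5*s - 10*t - 5
Scalar curl = -5*s + 13*t + 5
At (1, 1): 13.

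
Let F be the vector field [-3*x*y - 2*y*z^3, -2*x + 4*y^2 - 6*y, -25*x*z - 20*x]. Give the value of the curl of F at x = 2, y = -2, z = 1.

(∇×F)₁ = ∂F₃/∂y − ∂F₂/∂z = 0
(∇×F)₂ = ∂F₁/∂z − ∂F₃/∂x = -6*y*z^2 + 25*z + 20
(∇×F)₃ = ∂F₂/∂x − ∂F₁/∂y = 3*x + 2*z^3 - 2
∇×F = (0, -6*y*z^2 + 25*z + 20, 3*x + 2*z^3 - 2)
At (2, -2, 1): (0, 57, 6).

(0, 57, 6)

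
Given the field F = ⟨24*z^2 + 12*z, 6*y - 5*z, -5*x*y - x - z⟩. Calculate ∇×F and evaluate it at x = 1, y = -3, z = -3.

(0, -146, 0)

(∇×F)₁ = ∂F₃/∂y − ∂F₂/∂z = -5*x + 5
(∇×F)₂ = ∂F₁/∂z − ∂F₃/∂x = 5*y + 48*z + 13
(∇×F)₃ = ∂F₂/∂x − ∂F₁/∂y = 0
∇×F = (-5*x + 5, 5*y + 48*z + 13, 0)
At (1, -3, -3): (0, -146, 0).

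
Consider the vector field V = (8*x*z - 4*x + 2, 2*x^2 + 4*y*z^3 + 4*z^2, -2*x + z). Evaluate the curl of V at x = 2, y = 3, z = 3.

(-348, 18, 8)

(∇×V)₁ = ∂V₃/∂y − ∂V₂/∂z = -12*y*z^2 - 8*z
(∇×V)₂ = ∂V₁/∂z − ∂V₃/∂x = 8*x + 2
(∇×V)₃ = ∂V₂/∂x − ∂V₁/∂y = 4*x
∇×V = (-12*y*z^2 - 8*z, 8*x + 2, 4*x)
At (2, 3, 3): (-348, 18, 8).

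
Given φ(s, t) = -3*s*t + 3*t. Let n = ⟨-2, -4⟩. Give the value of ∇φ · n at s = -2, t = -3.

-54

∂φ/∂s = -3*t
∂φ/∂t = -3*s + 3
∇φ at (-2, -3) = (9, 9)
∇φ · n = (9)(-2) + (9)(-4) = -54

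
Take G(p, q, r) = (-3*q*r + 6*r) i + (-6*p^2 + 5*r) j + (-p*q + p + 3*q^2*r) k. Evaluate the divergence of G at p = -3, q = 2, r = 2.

∂G₁/∂p = 0
∂G₂/∂q = 0
∂G₃/∂r = 3*q^2
∇·G = 3*q^2
At (-3, 2, 2): 12.

12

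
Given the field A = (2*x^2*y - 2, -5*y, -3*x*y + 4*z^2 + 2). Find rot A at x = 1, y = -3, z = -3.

(∇×A)₁ = ∂A₃/∂y − ∂A₂/∂z = -3*x
(∇×A)₂ = ∂A₁/∂z − ∂A₃/∂x = 3*y
(∇×A)₃ = ∂A₂/∂x − ∂A₁/∂y = -2*x^2
∇×A = (-3*x, 3*y, -2*x^2)
At (1, -3, -3): (-3, -9, -2).

(-3, -9, -2)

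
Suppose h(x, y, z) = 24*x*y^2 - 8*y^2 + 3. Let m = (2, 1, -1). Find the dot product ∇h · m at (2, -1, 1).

-32

∂h/∂x = 24*y^2
∂h/∂y = 48*x*y - 16*y
∂h/∂z = 0
∇h at (2, -1, 1) = (24, -80, 0)
∇h · m = (24)(2) + (-80)(1) + (0)(-1) = -32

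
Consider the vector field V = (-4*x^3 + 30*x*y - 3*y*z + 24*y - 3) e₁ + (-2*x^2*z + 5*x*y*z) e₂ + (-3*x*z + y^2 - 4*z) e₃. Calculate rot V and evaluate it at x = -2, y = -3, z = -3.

(∇×V)₁ = ∂V₃/∂y − ∂V₂/∂z = 2*x^2 - 5*x*y + 2*y
(∇×V)₂ = ∂V₁/∂z − ∂V₃/∂x = -3*y + 3*z
(∇×V)₃ = ∂V₂/∂x − ∂V₁/∂y = -4*x*z - 30*x + 5*y*z + 3*z - 24
∇×V = (2*x^2 - 5*x*y + 2*y, -3*y + 3*z, -4*x*z - 30*x + 5*y*z + 3*z - 24)
At (-2, -3, -3): (-28, 0, 48).

(-28, 0, 48)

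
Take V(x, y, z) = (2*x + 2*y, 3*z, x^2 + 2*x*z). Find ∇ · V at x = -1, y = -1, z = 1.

∂V₁/∂x = 2
∂V₂/∂y = 0
∂V₃/∂z = 2*x
∇·V = 2*x + 2
At (-1, -1, 1): 0.

0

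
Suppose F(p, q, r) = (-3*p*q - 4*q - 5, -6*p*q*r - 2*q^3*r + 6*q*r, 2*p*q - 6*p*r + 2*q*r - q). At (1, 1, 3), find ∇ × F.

(∇×F)₁ = ∂F₃/∂q − ∂F₂/∂r = 6*p*q + 2*p + 2*q^3 - 6*q + 2*r - 1
(∇×F)₂ = ∂F₁/∂r − ∂F₃/∂p = -2*q + 6*r
(∇×F)₃ = ∂F₂/∂p − ∂F₁/∂q = 3*p - 6*q*r + 4
∇×F = (6*p*q + 2*p + 2*q^3 - 6*q + 2*r - 1, -2*q + 6*r, 3*p - 6*q*r + 4)
At (1, 1, 3): (9, 16, -11).

(9, 16, -11)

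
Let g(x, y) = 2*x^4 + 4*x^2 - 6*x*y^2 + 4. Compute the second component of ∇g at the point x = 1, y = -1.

(∇g)_2 = ∂g/∂y = -12*x*y
At (1, -1): 12.

12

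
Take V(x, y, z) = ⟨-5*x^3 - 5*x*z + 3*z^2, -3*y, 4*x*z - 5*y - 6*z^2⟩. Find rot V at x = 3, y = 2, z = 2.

(∇×V)₁ = ∂V₃/∂y − ∂V₂/∂z = -5
(∇×V)₂ = ∂V₁/∂z − ∂V₃/∂x = -5*x + 2*z
(∇×V)₃ = ∂V₂/∂x − ∂V₁/∂y = 0
∇×V = (-5, -5*x + 2*z, 0)
At (3, 2, 2): (-5, -11, 0).

(-5, -11, 0)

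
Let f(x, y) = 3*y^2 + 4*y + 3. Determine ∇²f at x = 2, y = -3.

6

∂²f/∂x² = 0
∂²f/∂y² = 6
∇²f = 6
At (2, -3): 6.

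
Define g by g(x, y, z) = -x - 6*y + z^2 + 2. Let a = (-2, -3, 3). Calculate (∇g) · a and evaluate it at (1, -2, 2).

32

∂g/∂x = -1
∂g/∂y = -6
∂g/∂z = 2*z
∇g at (1, -2, 2) = (-1, -6, 4)
∇g · a = (-1)(-2) + (-6)(-3) + (4)(3) = 32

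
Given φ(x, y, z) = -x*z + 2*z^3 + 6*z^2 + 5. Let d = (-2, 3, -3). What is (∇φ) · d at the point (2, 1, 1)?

∂φ/∂x = -z
∂φ/∂y = 0
∂φ/∂z = -x + 6*z^2 + 12*z
∇φ at (2, 1, 1) = (-1, 0, 16)
∇φ · d = (-1)(-2) + (0)(3) + (16)(-3) = -46

-46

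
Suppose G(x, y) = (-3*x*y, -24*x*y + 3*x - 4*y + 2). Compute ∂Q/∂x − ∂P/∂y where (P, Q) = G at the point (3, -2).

∂G₂/∂x = -24*y + 3
∂G₁/∂y = -3*x
Scalar curl = 3*x - 24*y + 3
At (3, -2): 60.

60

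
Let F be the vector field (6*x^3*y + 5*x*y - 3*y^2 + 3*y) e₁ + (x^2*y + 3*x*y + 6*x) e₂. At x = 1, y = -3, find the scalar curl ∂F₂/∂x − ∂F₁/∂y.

-41

∂F₂/∂x = 2*x*y + 3*y + 6
∂F₁/∂y = 6*x^3 + 5*x - 6*y + 3
Scalar curl = -6*x^3 + 2*x*y - 5*x + 9*y + 3
At (1, -3): -41.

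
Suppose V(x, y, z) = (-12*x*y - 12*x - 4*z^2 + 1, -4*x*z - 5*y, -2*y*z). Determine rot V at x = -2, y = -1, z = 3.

(∇×V)₁ = ∂V₃/∂y − ∂V₂/∂z = 4*x - 2*z
(∇×V)₂ = ∂V₁/∂z − ∂V₃/∂x = -8*z
(∇×V)₃ = ∂V₂/∂x − ∂V₁/∂y = 12*x - 4*z
∇×V = (4*x - 2*z, -8*z, 12*x - 4*z)
At (-2, -1, 3): (-14, -24, -36).

(-14, -24, -36)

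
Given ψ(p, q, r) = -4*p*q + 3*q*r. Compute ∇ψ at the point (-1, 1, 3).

(-4, 13, 3)

∂ψ/∂p = -4*q
∂ψ/∂q = -4*p + 3*r
∂ψ/∂r = 3*q
∇ψ = (-4*q, -4*p + 3*r, 3*q)
At (-1, 1, 3): (-4, 13, 3).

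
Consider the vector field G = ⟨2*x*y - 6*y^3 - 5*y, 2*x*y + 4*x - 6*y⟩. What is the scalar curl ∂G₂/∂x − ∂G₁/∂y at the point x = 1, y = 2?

∂G₂/∂x = 2*y + 4
∂G₁/∂y = 2*x - 18*y^2 - 5
Scalar curl = -2*x + 18*y^2 + 2*y + 9
At (1, 2): 83.

83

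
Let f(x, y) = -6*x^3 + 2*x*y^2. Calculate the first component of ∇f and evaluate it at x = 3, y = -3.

-144

(∇f)_1 = ∂f/∂x = -18*x^2 + 2*y^2
At (3, -3): -144.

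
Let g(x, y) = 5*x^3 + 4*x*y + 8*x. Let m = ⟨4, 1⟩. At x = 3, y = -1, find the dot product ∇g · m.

568

∂g/∂x = 15*x^2 + 4*y + 8
∂g/∂y = 4*x
∇g at (3, -1) = (139, 12)
∇g · m = (139)(4) + (12)(1) = 568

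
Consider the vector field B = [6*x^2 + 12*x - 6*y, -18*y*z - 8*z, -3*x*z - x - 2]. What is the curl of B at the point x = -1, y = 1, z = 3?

(∇×B)₁ = ∂B₃/∂y − ∂B₂/∂z = 18*y + 8
(∇×B)₂ = ∂B₁/∂z − ∂B₃/∂x = 3*z + 1
(∇×B)₃ = ∂B₂/∂x − ∂B₁/∂y = 6
∇×B = (18*y + 8, 3*z + 1, 6)
At (-1, 1, 3): (26, 10, 6).

(26, 10, 6)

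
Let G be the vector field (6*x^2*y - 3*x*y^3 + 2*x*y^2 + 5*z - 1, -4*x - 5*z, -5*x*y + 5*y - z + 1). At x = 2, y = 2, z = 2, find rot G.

(0, 15, 28)

(∇×G)₁ = ∂G₃/∂y − ∂G₂/∂z = -5*x + 10
(∇×G)₂ = ∂G₁/∂z − ∂G₃/∂x = 5*y + 5
(∇×G)₃ = ∂G₂/∂x − ∂G₁/∂y = -6*x^2 + 9*x*y^2 - 4*x*y - 4
∇×G = (-5*x + 10, 5*y + 5, -6*x^2 + 9*x*y^2 - 4*x*y - 4)
At (2, 2, 2): (0, 15, 28).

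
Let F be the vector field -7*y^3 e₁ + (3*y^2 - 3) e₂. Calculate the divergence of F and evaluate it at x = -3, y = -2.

∂F₁/∂x = 0
∂F₂/∂y = 6*y
∇·F = 6*y
At (-3, -2): -12.

-12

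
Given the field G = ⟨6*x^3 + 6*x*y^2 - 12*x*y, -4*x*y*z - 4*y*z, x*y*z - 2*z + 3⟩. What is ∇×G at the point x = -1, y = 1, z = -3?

(3, 3, 12)

(∇×G)₁ = ∂G₃/∂y − ∂G₂/∂z = 4*x*y + x*z + 4*y
(∇×G)₂ = ∂G₁/∂z − ∂G₃/∂x = -y*z
(∇×G)₃ = ∂G₂/∂x − ∂G₁/∂y = -12*x*y + 12*x - 4*y*z
∇×G = (4*x*y + x*z + 4*y, -y*z, -12*x*y + 12*x - 4*y*z)
At (-1, 1, -3): (3, 3, 12).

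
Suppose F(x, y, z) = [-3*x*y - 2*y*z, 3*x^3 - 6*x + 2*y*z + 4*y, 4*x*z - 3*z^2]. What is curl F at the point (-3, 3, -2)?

(-6, 2, 62)

(∇×F)₁ = ∂F₃/∂y − ∂F₂/∂z = -2*y
(∇×F)₂ = ∂F₁/∂z − ∂F₃/∂x = -2*y - 4*z
(∇×F)₃ = ∂F₂/∂x − ∂F₁/∂y = 9*x^2 + 3*x + 2*z - 6
∇×F = (-2*y, -2*y - 4*z, 9*x^2 + 3*x + 2*z - 6)
At (-3, 3, -2): (-6, 2, 62).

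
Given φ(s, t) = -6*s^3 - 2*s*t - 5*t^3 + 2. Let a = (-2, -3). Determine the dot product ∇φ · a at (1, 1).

91

∂φ/∂s = -18*s^2 - 2*t
∂φ/∂t = -2*s - 15*t^2
∇φ at (1, 1) = (-20, -17)
∇φ · a = (-20)(-2) + (-17)(-3) = 91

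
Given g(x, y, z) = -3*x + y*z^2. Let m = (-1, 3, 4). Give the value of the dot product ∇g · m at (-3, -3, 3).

∂g/∂x = -3
∂g/∂y = z^2
∂g/∂z = 2*y*z
∇g at (-3, -3, 3) = (-3, 9, -18)
∇g · m = (-3)(-1) + (9)(3) + (-18)(4) = -42

-42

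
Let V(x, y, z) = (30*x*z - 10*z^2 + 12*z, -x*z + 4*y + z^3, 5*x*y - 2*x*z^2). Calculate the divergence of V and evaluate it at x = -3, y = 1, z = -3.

∂V₁/∂x = 30*z
∂V₂/∂y = 4
∂V₃/∂z = -4*x*z
∇·V = -4*x*z + 30*z + 4
At (-3, 1, -3): -122.

-122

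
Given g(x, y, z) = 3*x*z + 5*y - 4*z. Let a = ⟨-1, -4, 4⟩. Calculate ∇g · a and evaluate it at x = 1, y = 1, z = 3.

-33

∂g/∂x = 3*z
∂g/∂y = 5
∂g/∂z = 3*x - 4
∇g at (1, 1, 3) = (9, 5, -1)
∇g · a = (9)(-1) + (5)(-4) + (-1)(4) = -33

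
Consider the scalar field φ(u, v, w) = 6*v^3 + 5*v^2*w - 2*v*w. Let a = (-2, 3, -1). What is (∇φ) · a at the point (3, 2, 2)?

308

∂φ/∂u = 0
∂φ/∂v = 18*v^2 + 10*v*w - 2*w
∂φ/∂w = 5*v^2 - 2*v
∇φ at (3, 2, 2) = (0, 108, 16)
∇φ · a = (0)(-2) + (108)(3) + (16)(-1) = 308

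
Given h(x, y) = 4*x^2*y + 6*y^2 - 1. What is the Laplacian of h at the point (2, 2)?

∂²h/∂x² = 8*y
∂²h/∂y² = 12
∇²h = 8*y + 12
At (2, 2): 28.

28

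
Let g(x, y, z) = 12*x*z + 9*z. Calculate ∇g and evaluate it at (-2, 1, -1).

(-12, 0, -15)

∂g/∂x = 12*z
∂g/∂y = 0
∂g/∂z = 12*x + 9
∇g = (12*z, 0, 12*x + 9)
At (-2, 1, -1): (-12, 0, -15).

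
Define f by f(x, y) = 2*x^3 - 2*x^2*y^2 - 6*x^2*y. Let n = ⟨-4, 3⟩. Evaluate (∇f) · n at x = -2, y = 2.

∂f/∂x = 6*x^2 - 4*x*y^2 - 12*x*y
∂f/∂y = -4*x^2*y - 6*x^2
∇f at (-2, 2) = (104, -56)
∇f · n = (104)(-4) + (-56)(3) = -584

-584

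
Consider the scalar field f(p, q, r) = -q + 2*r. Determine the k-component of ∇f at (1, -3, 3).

2

(∇f)_3 = ∂f/∂r = 2
At (1, -3, 3): 2.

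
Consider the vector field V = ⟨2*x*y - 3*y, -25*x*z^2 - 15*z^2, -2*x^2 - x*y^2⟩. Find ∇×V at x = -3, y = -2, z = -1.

(108, -8, -16)

(∇×V)₁ = ∂V₃/∂y − ∂V₂/∂z = -2*x*y + 50*x*z + 30*z
(∇×V)₂ = ∂V₁/∂z − ∂V₃/∂x = 4*x + y^2
(∇×V)₃ = ∂V₂/∂x − ∂V₁/∂y = -2*x - 25*z^2 + 3
∇×V = (-2*x*y + 50*x*z + 30*z, 4*x + y^2, -2*x - 25*z^2 + 3)
At (-3, -2, -1): (108, -8, -16).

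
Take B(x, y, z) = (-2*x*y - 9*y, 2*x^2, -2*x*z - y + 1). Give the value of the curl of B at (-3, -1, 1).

(-1, 2, -9)

(∇×B)₁ = ∂B₃/∂y − ∂B₂/∂z = -1
(∇×B)₂ = ∂B₁/∂z − ∂B₃/∂x = 2*z
(∇×B)₃ = ∂B₂/∂x − ∂B₁/∂y = 6*x + 9
∇×B = (-1, 2*z, 6*x + 9)
At (-3, -1, 1): (-1, 2, -9).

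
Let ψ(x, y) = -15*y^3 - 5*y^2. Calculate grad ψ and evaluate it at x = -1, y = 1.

∂ψ/∂x = 0
∂ψ/∂y = -45*y^2 - 10*y
∇ψ = (0, -45*y^2 - 10*y)
At (-1, 1): (0, -55).

(0, -55)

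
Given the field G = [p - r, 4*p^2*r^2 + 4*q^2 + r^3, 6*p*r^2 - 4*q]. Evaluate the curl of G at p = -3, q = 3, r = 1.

(∇×G)₁ = ∂G₃/∂q − ∂G₂/∂r = -8*p^2*r - 3*r^2 - 4
(∇×G)₂ = ∂G₁/∂r − ∂G₃/∂p = -6*r^2 - 1
(∇×G)₃ = ∂G₂/∂p − ∂G₁/∂q = 8*p*r^2
∇×G = (-8*p^2*r - 3*r^2 - 4, -6*r^2 - 1, 8*p*r^2)
At (-3, 3, 1): (-79, -7, -24).

(-79, -7, -24)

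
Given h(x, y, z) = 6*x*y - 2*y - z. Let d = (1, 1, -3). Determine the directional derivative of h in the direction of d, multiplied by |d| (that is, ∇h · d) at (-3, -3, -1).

∂h/∂x = 6*y
∂h/∂y = 6*x - 2
∂h/∂z = -1
∇h at (-3, -3, -1) = (-18, -20, -1)
∇h · d = (-18)(1) + (-20)(1) + (-1)(-3) = -35

-35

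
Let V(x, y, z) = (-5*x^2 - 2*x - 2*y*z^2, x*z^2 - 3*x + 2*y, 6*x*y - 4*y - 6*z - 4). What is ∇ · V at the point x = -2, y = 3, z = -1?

∂V₁/∂x = -10*x - 2
∂V₂/∂y = 2
∂V₃/∂z = -6
∇·V = -10*x - 6
At (-2, 3, -1): 14.

14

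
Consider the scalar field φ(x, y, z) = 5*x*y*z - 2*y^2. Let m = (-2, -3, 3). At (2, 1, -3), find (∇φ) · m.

∂φ/∂x = 5*y*z
∂φ/∂y = 5*x*z - 4*y
∂φ/∂z = 5*x*y
∇φ at (2, 1, -3) = (-15, -34, 10)
∇φ · m = (-15)(-2) + (-34)(-3) + (10)(3) = 162

162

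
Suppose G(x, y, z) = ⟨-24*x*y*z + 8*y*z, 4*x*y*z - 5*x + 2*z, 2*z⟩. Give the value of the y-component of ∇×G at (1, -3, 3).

48

(∇×G)_2 = ∂G₁/∂z − ∂G₃/∂x
= -24*x*y + 8*y − (0)
= -24*x*y + 8*y
At (1, -3, 3): 48.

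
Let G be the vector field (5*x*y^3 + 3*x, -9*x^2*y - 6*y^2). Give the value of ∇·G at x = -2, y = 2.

-17

∂G₁/∂x = 5*y^3 + 3
∂G₂/∂y = -9*x^2 - 12*y
∇·G = -9*x^2 + 5*y^3 - 12*y + 3
At (-2, 2): -17.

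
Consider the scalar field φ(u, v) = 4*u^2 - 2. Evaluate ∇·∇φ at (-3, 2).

∂²φ/∂u² = 8
∂²φ/∂v² = 0
∇²φ = 8
At (-3, 2): 8.

8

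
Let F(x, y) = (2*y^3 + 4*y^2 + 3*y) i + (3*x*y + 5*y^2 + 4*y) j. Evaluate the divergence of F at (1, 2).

∂F₁/∂x = 0
∂F₂/∂y = 3*x + 10*y + 4
∇·F = 3*x + 10*y + 4
At (1, 2): 27.

27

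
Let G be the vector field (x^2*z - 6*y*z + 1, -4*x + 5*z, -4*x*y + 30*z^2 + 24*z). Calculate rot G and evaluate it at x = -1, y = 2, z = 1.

(-1, -3, 2)

(∇×G)₁ = ∂G₃/∂y − ∂G₂/∂z = -4*x - 5
(∇×G)₂ = ∂G₁/∂z − ∂G₃/∂x = x^2 - 2*y
(∇×G)₃ = ∂G₂/∂x − ∂G₁/∂y = 6*z - 4
∇×G = (-4*x - 5, x^2 - 2*y, 6*z - 4)
At (-1, 2, 1): (-1, -3, 2).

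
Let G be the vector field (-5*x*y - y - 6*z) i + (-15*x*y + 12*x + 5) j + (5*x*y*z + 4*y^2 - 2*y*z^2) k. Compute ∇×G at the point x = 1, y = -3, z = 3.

(∇×G)₁ = ∂G₃/∂y − ∂G₂/∂z = 5*x*z + 8*y - 2*z^2
(∇×G)₂ = ∂G₁/∂z − ∂G₃/∂x = -5*y*z - 6
(∇×G)₃ = ∂G₂/∂x − ∂G₁/∂y = 5*x - 15*y + 13
∇×G = (5*x*z + 8*y - 2*z^2, -5*y*z - 6, 5*x - 15*y + 13)
At (1, -3, 3): (-27, 39, 63).

(-27, 39, 63)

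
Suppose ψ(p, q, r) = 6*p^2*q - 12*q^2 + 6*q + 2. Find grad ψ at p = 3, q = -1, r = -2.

∂ψ/∂p = 12*p*q
∂ψ/∂q = 6*p^2 - 24*q + 6
∂ψ/∂r = 0
∇ψ = (12*p*q, 6*p^2 - 24*q + 6, 0)
At (3, -1, -2): (-36, 84, 0).

(-36, 84, 0)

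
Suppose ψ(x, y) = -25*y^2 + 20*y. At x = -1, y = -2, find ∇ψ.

(0, 120)

∂ψ/∂x = 0
∂ψ/∂y = -50*y + 20
∇ψ = (0, -50*y + 20)
At (-1, -2): (0, 120).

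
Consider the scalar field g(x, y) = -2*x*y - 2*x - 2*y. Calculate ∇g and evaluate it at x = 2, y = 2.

∂g/∂x = -2*y - 2
∂g/∂y = -2*x - 2
∇g = (-2*y - 2, -2*x - 2)
At (2, 2): (-6, -6).

(-6, -6)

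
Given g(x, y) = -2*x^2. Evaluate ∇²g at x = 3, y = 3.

-4

∂²g/∂x² = -4
∂²g/∂y² = 0
∇²g = -4
At (3, 3): -4.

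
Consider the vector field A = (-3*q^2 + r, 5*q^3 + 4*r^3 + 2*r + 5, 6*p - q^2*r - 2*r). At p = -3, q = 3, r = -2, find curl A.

(∇×A)₁ = ∂A₃/∂q − ∂A₂/∂r = -2*q*r - 12*r^2 - 2
(∇×A)₂ = ∂A₁/∂r − ∂A₃/∂p = -5
(∇×A)₃ = ∂A₂/∂p − ∂A₁/∂q = 6*q
∇×A = (-2*q*r - 12*r^2 - 2, -5, 6*q)
At (-3, 3, -2): (-38, -5, 18).

(-38, -5, 18)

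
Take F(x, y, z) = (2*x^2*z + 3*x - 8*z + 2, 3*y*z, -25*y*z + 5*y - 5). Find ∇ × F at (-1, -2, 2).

(-39, -6, 0)

(∇×F)₁ = ∂F₃/∂y − ∂F₂/∂z = -3*y - 25*z + 5
(∇×F)₂ = ∂F₁/∂z − ∂F₃/∂x = 2*x^2 - 8
(∇×F)₃ = ∂F₂/∂x − ∂F₁/∂y = 0
∇×F = (-3*y - 25*z + 5, 2*x^2 - 8, 0)
At (-1, -2, 2): (-39, -6, 0).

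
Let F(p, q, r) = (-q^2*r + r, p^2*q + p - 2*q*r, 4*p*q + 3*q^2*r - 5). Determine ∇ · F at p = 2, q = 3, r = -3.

37

∂F₁/∂p = 0
∂F₂/∂q = p^2 - 2*r
∂F₃/∂r = 3*q^2
∇·F = p^2 + 3*q^2 - 2*r
At (2, 3, -3): 37.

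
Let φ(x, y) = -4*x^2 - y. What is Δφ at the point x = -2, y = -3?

∂²φ/∂x² = -8
∂²φ/∂y² = 0
∇²φ = -8
At (-2, -3): -8.

-8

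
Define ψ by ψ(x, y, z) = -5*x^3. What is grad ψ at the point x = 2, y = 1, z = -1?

∂ψ/∂x = -15*x^2
∂ψ/∂y = 0
∂ψ/∂z = 0
∇ψ = (-15*x^2, 0, 0)
At (2, 1, -1): (-60, 0, 0).

(-60, 0, 0)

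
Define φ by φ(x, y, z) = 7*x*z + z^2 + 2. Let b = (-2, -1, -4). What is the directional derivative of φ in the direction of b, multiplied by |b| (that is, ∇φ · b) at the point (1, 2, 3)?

∂φ/∂x = 7*z
∂φ/∂y = 0
∂φ/∂z = 7*x + 2*z
∇φ at (1, 2, 3) = (21, 0, 13)
∇φ · b = (21)(-2) + (0)(-1) + (13)(-4) = -94

-94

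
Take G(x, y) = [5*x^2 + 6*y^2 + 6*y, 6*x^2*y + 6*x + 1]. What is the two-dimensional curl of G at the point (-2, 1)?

-36

∂G₂/∂x = 12*x*y + 6
∂G₁/∂y = 12*y + 6
Scalar curl = 12*x*y - 12*y
At (-2, 1): -36.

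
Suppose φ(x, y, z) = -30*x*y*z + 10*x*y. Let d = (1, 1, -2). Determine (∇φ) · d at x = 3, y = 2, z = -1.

∂φ/∂x = -30*y*z + 10*y
∂φ/∂y = -30*x*z + 10*x
∂φ/∂z = -30*x*y
∇φ at (3, 2, -1) = (80, 120, -180)
∇φ · d = (80)(1) + (120)(1) + (-180)(-2) = 560

560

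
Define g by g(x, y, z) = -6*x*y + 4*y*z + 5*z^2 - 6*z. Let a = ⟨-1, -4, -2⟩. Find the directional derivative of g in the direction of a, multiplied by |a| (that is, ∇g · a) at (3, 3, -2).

∂g/∂x = -6*y
∂g/∂y = -6*x + 4*z
∂g/∂z = 4*y + 10*z - 6
∇g at (3, 3, -2) = (-18, -26, -14)
∇g · a = (-18)(-1) + (-26)(-4) + (-14)(-2) = 150

150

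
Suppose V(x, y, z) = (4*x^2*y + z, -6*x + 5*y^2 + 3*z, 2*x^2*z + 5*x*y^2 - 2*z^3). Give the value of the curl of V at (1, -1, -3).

(∇×V)₁ = ∂V₃/∂y − ∂V₂/∂z = 10*x*y - 3
(∇×V)₂ = ∂V₁/∂z − ∂V₃/∂x = -4*x*z - 5*y^2 + 1
(∇×V)₃ = ∂V₂/∂x − ∂V₁/∂y = -4*x^2 - 6
∇×V = (10*x*y - 3, -4*x*z - 5*y^2 + 1, -4*x^2 - 6)
At (1, -1, -3): (-13, 8, -10).

(-13, 8, -10)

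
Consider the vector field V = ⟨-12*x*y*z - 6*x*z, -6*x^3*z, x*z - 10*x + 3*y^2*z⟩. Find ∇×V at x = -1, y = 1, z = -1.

(-12, 29, 30)

(∇×V)₁ = ∂V₃/∂y − ∂V₂/∂z = 6*x^3 + 6*y*z
(∇×V)₂ = ∂V₁/∂z − ∂V₃/∂x = -12*x*y - 6*x - z + 10
(∇×V)₃ = ∂V₂/∂x − ∂V₁/∂y = -18*x^2*z + 12*x*z
∇×V = (6*x^3 + 6*y*z, -12*x*y - 6*x - z + 10, -18*x^2*z + 12*x*z)
At (-1, 1, -1): (-12, 29, 30).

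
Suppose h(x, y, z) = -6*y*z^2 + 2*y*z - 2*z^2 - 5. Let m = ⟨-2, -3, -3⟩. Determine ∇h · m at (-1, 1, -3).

30

∂h/∂x = 0
∂h/∂y = -6*z^2 + 2*z
∂h/∂z = -12*y*z + 2*y - 4*z
∇h at (-1, 1, -3) = (0, -60, 50)
∇h · m = (0)(-2) + (-60)(-3) + (50)(-3) = 30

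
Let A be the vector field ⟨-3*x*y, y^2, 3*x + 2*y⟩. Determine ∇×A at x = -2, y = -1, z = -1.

(2, -3, -6)

(∇×A)₁ = ∂A₃/∂y − ∂A₂/∂z = 2
(∇×A)₂ = ∂A₁/∂z − ∂A₃/∂x = -3
(∇×A)₃ = ∂A₂/∂x − ∂A₁/∂y = 3*x
∇×A = (2, -3, 3*x)
At (-2, -1, -1): (2, -3, -6).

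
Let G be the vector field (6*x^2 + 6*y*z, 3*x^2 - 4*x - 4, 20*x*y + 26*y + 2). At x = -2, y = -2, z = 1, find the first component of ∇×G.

-14

(∇×G)_1 = ∂G₃/∂y − ∂G₂/∂z
= 20*x + 26 − (0)
= 20*x + 26
At (-2, -2, 1): -14.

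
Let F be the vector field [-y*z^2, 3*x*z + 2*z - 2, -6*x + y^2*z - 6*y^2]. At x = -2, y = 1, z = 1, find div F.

∂F₁/∂x = 0
∂F₂/∂y = 0
∂F₃/∂z = y^2
∇·F = y^2
At (-2, 1, 1): 1.

1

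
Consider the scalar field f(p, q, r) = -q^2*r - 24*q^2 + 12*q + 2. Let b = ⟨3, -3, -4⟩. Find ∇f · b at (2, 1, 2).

∂f/∂p = 0
∂f/∂q = -2*q*r - 48*q + 12
∂f/∂r = -q^2
∇f at (2, 1, 2) = (0, -40, -1)
∇f · b = (0)(3) + (-40)(-3) + (-1)(-4) = 124

124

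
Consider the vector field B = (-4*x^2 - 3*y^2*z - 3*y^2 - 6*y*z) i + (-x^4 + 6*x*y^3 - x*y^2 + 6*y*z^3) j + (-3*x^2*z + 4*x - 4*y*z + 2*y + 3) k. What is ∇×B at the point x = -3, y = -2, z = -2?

(∇×B)₁ = ∂B₃/∂y − ∂B₂/∂z = -18*y*z^2 - 4*z + 2
(∇×B)₂ = ∂B₁/∂z − ∂B₃/∂x = 6*x*z - 3*y^2 - 6*y - 4
(∇×B)₃ = ∂B₂/∂x − ∂B₁/∂y = -4*x^3 + 6*y^3 - y^2 + 6*y*z + 6*y + 6*z
∇×B = (-18*y*z^2 - 4*z + 2, 6*x*z - 3*y^2 - 6*y - 4, -4*x^3 + 6*y^3 - y^2 + 6*y*z + 6*y + 6*z)
At (-3, -2, -2): (154, 32, 56).

(154, 32, 56)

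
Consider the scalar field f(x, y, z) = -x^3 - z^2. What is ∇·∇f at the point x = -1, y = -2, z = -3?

4

∂²f/∂x² = -6*x
∂²f/∂y² = 0
∂²f/∂z² = -2
∇²f = -6*x - 2
At (-1, -2, -3): 4.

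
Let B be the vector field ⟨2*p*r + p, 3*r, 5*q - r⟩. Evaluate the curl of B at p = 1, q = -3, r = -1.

(∇×B)₁ = ∂B₃/∂q − ∂B₂/∂r = 2
(∇×B)₂ = ∂B₁/∂r − ∂B₃/∂p = 2*p
(∇×B)₃ = ∂B₂/∂p − ∂B₁/∂q = 0
∇×B = (2, 2*p, 0)
At (1, -3, -1): (2, 2, 0).

(2, 2, 0)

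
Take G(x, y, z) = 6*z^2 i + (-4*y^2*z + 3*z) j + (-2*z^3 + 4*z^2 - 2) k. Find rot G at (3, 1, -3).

(∇×G)₁ = ∂G₃/∂y − ∂G₂/∂z = 4*y^2 - 3
(∇×G)₂ = ∂G₁/∂z − ∂G₃/∂x = 12*z
(∇×G)₃ = ∂G₂/∂x − ∂G₁/∂y = 0
∇×G = (4*y^2 - 3, 12*z, 0)
At (3, 1, -3): (1, -36, 0).

(1, -36, 0)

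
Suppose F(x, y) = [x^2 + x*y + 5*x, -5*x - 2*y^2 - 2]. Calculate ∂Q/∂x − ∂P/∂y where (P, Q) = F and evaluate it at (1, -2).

∂F₂/∂x = -5
∂F₁/∂y = x
Scalar curl = -x - 5
At (1, -2): -6.

-6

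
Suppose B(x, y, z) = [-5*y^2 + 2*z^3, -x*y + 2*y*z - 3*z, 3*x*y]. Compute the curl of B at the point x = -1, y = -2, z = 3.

(4, 60, -18)

(∇×B)₁ = ∂B₃/∂y − ∂B₂/∂z = 3*x - 2*y + 3
(∇×B)₂ = ∂B₁/∂z − ∂B₃/∂x = -3*y + 6*z^2
(∇×B)₃ = ∂B₂/∂x − ∂B₁/∂y = 9*y
∇×B = (3*x - 2*y + 3, -3*y + 6*z^2, 9*y)
At (-1, -2, 3): (4, 60, -18).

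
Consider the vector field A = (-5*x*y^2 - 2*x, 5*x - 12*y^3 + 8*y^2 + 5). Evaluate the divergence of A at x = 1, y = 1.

∂A₁/∂x = -5*y^2 - 2
∂A₂/∂y = -36*y^2 + 16*y
∇·A = -41*y^2 + 16*y - 2
At (1, 1): -27.

-27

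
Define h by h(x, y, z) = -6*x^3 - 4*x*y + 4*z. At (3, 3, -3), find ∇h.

∂h/∂x = -18*x^2 - 4*y
∂h/∂y = -4*x
∂h/∂z = 4
∇h = (-18*x^2 - 4*y, -4*x, 4)
At (3, 3, -3): (-174, -12, 4).

(-174, -12, 4)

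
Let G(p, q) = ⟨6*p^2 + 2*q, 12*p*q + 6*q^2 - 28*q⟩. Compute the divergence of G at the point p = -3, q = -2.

-124

∂G₁/∂p = 12*p
∂G₂/∂q = 12*p + 12*q - 28
∇·G = 24*p + 12*q - 28
At (-3, -2): -124.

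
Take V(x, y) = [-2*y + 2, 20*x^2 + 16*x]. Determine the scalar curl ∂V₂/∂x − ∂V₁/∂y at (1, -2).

58

∂V₂/∂x = 40*x + 16
∂V₁/∂y = -2
Scalar curl = 40*x + 18
At (1, -2): 58.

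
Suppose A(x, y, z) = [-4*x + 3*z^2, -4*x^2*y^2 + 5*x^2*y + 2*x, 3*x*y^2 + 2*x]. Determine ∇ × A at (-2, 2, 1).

(-24, -8, 26)

(∇×A)₁ = ∂A₃/∂y − ∂A₂/∂z = 6*x*y
(∇×A)₂ = ∂A₁/∂z − ∂A₃/∂x = -3*y^2 + 6*z - 2
(∇×A)₃ = ∂A₂/∂x − ∂A₁/∂y = -8*x*y^2 + 10*x*y + 2
∇×A = (6*x*y, -3*y^2 + 6*z - 2, -8*x*y^2 + 10*x*y + 2)
At (-2, 2, 1): (-24, -8, 26).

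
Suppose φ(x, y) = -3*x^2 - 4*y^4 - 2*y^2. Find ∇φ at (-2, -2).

(12, 136)

∂φ/∂x = -6*x
∂φ/∂y = -16*y^3 - 4*y
∇φ = (-6*x, -16*y^3 - 4*y)
At (-2, -2): (12, 136).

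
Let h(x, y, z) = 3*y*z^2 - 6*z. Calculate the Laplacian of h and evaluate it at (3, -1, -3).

-6

∂²h/∂x² = 0
∂²h/∂y² = 0
∂²h/∂z² = 6*y
∇²h = 6*y
At (3, -1, -3): -6.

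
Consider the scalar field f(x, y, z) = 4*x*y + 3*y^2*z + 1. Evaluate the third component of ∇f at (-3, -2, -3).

(∇f)_3 = ∂f/∂z = 3*y^2
At (-3, -2, -3): 12.

12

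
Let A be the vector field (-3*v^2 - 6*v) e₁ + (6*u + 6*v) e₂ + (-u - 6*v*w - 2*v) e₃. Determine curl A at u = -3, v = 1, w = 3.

(-20, 1, 18)

(∇×A)₁ = ∂A₃/∂v − ∂A₂/∂w = -6*w - 2
(∇×A)₂ = ∂A₁/∂w − ∂A₃/∂u = 1
(∇×A)₃ = ∂A₂/∂u − ∂A₁/∂v = 6*v + 12
∇×A = (-6*w - 2, 1, 6*v + 12)
At (-3, 1, 3): (-20, 1, 18).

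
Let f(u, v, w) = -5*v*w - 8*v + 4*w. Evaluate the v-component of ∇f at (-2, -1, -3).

(∇f)_2 = ∂f/∂v = -5*w - 8
At (-2, -1, -3): 7.

7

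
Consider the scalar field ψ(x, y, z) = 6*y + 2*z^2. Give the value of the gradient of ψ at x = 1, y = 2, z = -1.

∂ψ/∂x = 0
∂ψ/∂y = 6
∂ψ/∂z = 4*z
∇ψ = (0, 6, 4*z)
At (1, 2, -1): (0, 6, -4).

(0, 6, -4)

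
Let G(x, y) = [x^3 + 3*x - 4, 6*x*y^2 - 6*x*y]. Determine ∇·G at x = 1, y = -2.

-24

∂G₁/∂x = 3*x^2 + 3
∂G₂/∂y = 12*x*y - 6*x
∇·G = 3*x^2 + 12*x*y - 6*x + 3
At (1, -2): -24.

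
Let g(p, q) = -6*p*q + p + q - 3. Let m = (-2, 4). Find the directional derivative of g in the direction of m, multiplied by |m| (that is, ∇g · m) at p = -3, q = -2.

∂g/∂p = -6*q + 1
∂g/∂q = -6*p + 1
∇g at (-3, -2) = (13, 19)
∇g · m = (13)(-2) + (19)(4) = 50

50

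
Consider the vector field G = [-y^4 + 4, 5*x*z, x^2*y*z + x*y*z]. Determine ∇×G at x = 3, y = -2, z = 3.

(∇×G)₁ = ∂G₃/∂y − ∂G₂/∂z = x^2*z + x*z - 5*x
(∇×G)₂ = ∂G₁/∂z − ∂G₃/∂x = -2*x*y*z - y*z
(∇×G)₃ = ∂G₂/∂x − ∂G₁/∂y = 4*y^3 + 5*z
∇×G = (x^2*z + x*z - 5*x, -2*x*y*z - y*z, 4*y^3 + 5*z)
At (3, -2, 3): (21, 42, -17).

(21, 42, -17)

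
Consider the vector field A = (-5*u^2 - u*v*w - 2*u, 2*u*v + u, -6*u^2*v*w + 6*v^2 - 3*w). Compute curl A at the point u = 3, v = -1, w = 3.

(∇×A)₁ = ∂A₃/∂v − ∂A₂/∂w = -6*u^2*w + 12*v
(∇×A)₂ = ∂A₁/∂w − ∂A₃/∂u = 12*u*v*w - u*v
(∇×A)₃ = ∂A₂/∂u − ∂A₁/∂v = u*w + 2*v + 1
∇×A = (-6*u^2*w + 12*v, 12*u*v*w - u*v, u*w + 2*v + 1)
At (3, -1, 3): (-174, -105, 8).

(-174, -105, 8)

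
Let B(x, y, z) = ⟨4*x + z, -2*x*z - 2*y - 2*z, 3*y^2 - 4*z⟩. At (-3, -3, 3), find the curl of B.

(-22, 1, -6)

(∇×B)₁ = ∂B₃/∂y − ∂B₂/∂z = 2*x + 6*y + 2
(∇×B)₂ = ∂B₁/∂z − ∂B₃/∂x = 1
(∇×B)₃ = ∂B₂/∂x − ∂B₁/∂y = -2*z
∇×B = (2*x + 6*y + 2, 1, -2*z)
At (-3, -3, 3): (-22, 1, -6).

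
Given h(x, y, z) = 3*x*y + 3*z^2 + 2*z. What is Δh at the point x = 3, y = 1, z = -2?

∂²h/∂x² = 0
∂²h/∂y² = 0
∂²h/∂z² = 6
∇²h = 6
At (3, 1, -2): 6.

6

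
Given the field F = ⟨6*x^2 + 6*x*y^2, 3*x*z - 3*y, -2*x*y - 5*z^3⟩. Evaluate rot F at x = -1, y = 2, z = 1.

(5, 4, 27)

(∇×F)₁ = ∂F₃/∂y − ∂F₂/∂z = -5*x
(∇×F)₂ = ∂F₁/∂z − ∂F₃/∂x = 2*y
(∇×F)₃ = ∂F₂/∂x − ∂F₁/∂y = -12*x*y + 3*z
∇×F = (-5*x, 2*y, -12*x*y + 3*z)
At (-1, 2, 1): (5, 4, 27).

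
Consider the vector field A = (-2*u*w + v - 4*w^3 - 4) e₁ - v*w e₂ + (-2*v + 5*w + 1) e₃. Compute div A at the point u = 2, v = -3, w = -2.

11

∂A₁/∂u = -2*w
∂A₂/∂v = -w
∂A₃/∂w = 5
∇·A = -3*w + 5
At (2, -3, -2): 11.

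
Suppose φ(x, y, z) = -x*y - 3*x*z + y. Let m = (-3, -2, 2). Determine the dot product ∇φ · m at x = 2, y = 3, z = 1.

∂φ/∂x = -y - 3*z
∂φ/∂y = -x + 1
∂φ/∂z = -3*x
∇φ at (2, 3, 1) = (-6, -1, -6)
∇φ · m = (-6)(-3) + (-1)(-2) + (-6)(2) = 8

8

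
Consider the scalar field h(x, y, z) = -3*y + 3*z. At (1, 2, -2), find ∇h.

(0, -3, 3)

∂h/∂x = 0
∂h/∂y = -3
∂h/∂z = 3
∇h = (0, -3, 3)
At (1, 2, -2): (0, -3, 3).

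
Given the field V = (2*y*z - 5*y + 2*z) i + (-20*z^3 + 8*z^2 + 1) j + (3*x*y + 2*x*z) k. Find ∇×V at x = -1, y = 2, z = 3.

(489, -6, -1)

(∇×V)₁ = ∂V₃/∂y − ∂V₂/∂z = 3*x + 60*z^2 - 16*z
(∇×V)₂ = ∂V₁/∂z − ∂V₃/∂x = -y - 2*z + 2
(∇×V)₃ = ∂V₂/∂x − ∂V₁/∂y = -2*z + 5
∇×V = (3*x + 60*z^2 - 16*z, -y - 2*z + 2, -2*z + 5)
At (-1, 2, 3): (489, -6, -1).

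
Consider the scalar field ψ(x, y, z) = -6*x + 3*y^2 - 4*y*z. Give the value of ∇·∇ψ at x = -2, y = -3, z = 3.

∂²ψ/∂x² = 0
∂²ψ/∂y² = 6
∂²ψ/∂z² = 0
∇²ψ = 6
At (-2, -3, 3): 6.

6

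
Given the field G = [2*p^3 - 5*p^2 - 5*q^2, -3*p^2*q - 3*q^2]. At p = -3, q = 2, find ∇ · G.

∂G₁/∂p = 6*p^2 - 10*p
∂G₂/∂q = -3*p^2 - 6*q
∇·G = 3*p^2 - 10*p - 6*q
At (-3, 2): 45.

45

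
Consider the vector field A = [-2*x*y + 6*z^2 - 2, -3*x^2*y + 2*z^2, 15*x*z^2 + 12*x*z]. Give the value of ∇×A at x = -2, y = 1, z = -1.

(∇×A)₁ = ∂A₃/∂y − ∂A₂/∂z = -4*z
(∇×A)₂ = ∂A₁/∂z − ∂A₃/∂x = -15*z^2
(∇×A)₃ = ∂A₂/∂x − ∂A₁/∂y = -6*x*y + 2*x
∇×A = (-4*z, -15*z^2, -6*x*y + 2*x)
At (-2, 1, -1): (4, -15, 8).

(4, -15, 8)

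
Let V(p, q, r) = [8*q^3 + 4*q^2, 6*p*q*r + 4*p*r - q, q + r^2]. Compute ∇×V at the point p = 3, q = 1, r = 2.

(-29, 0, -12)

(∇×V)₁ = ∂V₃/∂q − ∂V₂/∂r = -6*p*q - 4*p + 1
(∇×V)₂ = ∂V₁/∂r − ∂V₃/∂p = 0
(∇×V)₃ = ∂V₂/∂p − ∂V₁/∂q = -24*q^2 + 6*q*r - 8*q + 4*r
∇×V = (-6*p*q - 4*p + 1, 0, -24*q^2 + 6*q*r - 8*q + 4*r)
At (3, 1, 2): (-29, 0, -12).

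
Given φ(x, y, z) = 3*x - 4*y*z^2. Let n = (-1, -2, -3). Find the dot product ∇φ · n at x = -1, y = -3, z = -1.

∂φ/∂x = 3
∂φ/∂y = -4*z^2
∂φ/∂z = -8*y*z
∇φ at (-1, -3, -1) = (3, -4, -24)
∇φ · n = (3)(-1) + (-4)(-2) + (-24)(-3) = 77

77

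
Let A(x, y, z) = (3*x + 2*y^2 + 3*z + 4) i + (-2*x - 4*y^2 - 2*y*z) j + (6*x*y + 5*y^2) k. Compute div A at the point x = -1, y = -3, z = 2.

23

∂A₁/∂x = 3
∂A₂/∂y = -8*y - 2*z
∂A₃/∂z = 0
∇·A = -8*y - 2*z + 3
At (-1, -3, 2): 23.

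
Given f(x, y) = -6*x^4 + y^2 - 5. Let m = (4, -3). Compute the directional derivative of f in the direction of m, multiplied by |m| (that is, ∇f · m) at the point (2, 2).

∂f/∂x = -24*x^3
∂f/∂y = 2*y
∇f at (2, 2) = (-192, 4)
∇f · m = (-192)(4) + (4)(-3) = -780

-780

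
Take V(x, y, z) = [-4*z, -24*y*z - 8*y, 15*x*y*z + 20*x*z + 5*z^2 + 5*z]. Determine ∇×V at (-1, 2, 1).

(∇×V)₁ = ∂V₃/∂y − ∂V₂/∂z = 15*x*z + 24*y
(∇×V)₂ = ∂V₁/∂z − ∂V₃/∂x = -15*y*z - 20*z - 4
(∇×V)₃ = ∂V₂/∂x − ∂V₁/∂y = 0
∇×V = (15*x*z + 24*y, -15*y*z - 20*z - 4, 0)
At (-1, 2, 1): (33, -54, 0).

(33, -54, 0)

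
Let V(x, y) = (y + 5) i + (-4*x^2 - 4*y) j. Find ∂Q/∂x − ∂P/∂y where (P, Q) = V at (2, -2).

∂V₂/∂x = -8*x
∂V₁/∂y = 1
Scalar curl = -8*x - 1
At (2, -2): -17.

-17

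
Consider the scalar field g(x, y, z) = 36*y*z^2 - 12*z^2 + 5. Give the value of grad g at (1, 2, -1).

(0, 36, -120)

∂g/∂x = 0
∂g/∂y = 36*z^2
∂g/∂z = 72*y*z - 24*z
∇g = (0, 36*z^2, 72*y*z - 24*z)
At (1, 2, -1): (0, 36, -120).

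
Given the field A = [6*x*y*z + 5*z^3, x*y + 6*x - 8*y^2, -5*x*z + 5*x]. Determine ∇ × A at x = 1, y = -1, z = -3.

(0, 109, 23)

(∇×A)₁ = ∂A₃/∂y − ∂A₂/∂z = 0
(∇×A)₂ = ∂A₁/∂z − ∂A₃/∂x = 6*x*y + 15*z^2 + 5*z - 5
(∇×A)₃ = ∂A₂/∂x − ∂A₁/∂y = -6*x*z + y + 6
∇×A = (0, 6*x*y + 15*z^2 + 5*z - 5, -6*x*z + y + 6)
At (1, -1, -3): (0, 109, 23).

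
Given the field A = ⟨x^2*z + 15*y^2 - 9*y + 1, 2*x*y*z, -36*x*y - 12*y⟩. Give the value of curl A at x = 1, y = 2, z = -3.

(∇×A)₁ = ∂A₃/∂y − ∂A₂/∂z = -2*x*y - 36*x - 12
(∇×A)₂ = ∂A₁/∂z − ∂A₃/∂x = x^2 + 36*y
(∇×A)₃ = ∂A₂/∂x − ∂A₁/∂y = 2*y*z - 30*y + 9
∇×A = (-2*x*y - 36*x - 12, x^2 + 36*y, 2*y*z - 30*y + 9)
At (1, 2, -3): (-52, 73, -63).

(-52, 73, -63)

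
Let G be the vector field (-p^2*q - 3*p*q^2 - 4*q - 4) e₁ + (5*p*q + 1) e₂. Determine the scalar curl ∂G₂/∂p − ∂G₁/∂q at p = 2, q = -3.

∂G₂/∂p = 5*q
∂G₁/∂q = -p^2 - 6*p*q - 4
Scalar curl = p^2 + 6*p*q + 5*q + 4
At (2, -3): -43.

-43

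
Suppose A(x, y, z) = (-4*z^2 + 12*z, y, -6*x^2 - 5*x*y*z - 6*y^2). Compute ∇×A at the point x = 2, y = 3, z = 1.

(-46, 43, 0)

(∇×A)₁ = ∂A₃/∂y − ∂A₂/∂z = -5*x*z - 12*y
(∇×A)₂ = ∂A₁/∂z − ∂A₃/∂x = 12*x + 5*y*z - 8*z + 12
(∇×A)₃ = ∂A₂/∂x − ∂A₁/∂y = 0
∇×A = (-5*x*z - 12*y, 12*x + 5*y*z - 8*z + 12, 0)
At (2, 3, 1): (-46, 43, 0).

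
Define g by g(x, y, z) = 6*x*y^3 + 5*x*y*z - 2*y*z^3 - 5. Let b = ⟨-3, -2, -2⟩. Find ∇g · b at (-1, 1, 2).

∂g/∂x = 6*y^3 + 5*y*z
∂g/∂y = 18*x*y^2 + 5*x*z - 2*z^3
∂g/∂z = 5*x*y - 6*y*z^2
∇g at (-1, 1, 2) = (16, -44, -29)
∇g · b = (16)(-3) + (-44)(-2) + (-29)(-2) = 98

98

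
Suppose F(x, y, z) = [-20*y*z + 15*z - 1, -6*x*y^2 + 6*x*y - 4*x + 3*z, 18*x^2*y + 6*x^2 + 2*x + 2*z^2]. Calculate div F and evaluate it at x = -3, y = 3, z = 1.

94

∂F₁/∂x = 0
∂F₂/∂y = -12*x*y + 6*x
∂F₃/∂z = 4*z
∇·F = -12*x*y + 6*x + 4*z
At (-3, 3, 1): 94.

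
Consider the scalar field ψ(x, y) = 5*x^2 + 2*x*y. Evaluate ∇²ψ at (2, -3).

10

∂²ψ/∂x² = 10
∂²ψ/∂y² = 0
∇²ψ = 10
At (2, -3): 10.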